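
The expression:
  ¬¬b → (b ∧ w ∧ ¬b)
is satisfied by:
  {b: False}


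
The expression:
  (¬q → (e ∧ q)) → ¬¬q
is always true.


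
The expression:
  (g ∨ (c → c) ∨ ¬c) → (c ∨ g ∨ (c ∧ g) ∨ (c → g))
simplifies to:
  True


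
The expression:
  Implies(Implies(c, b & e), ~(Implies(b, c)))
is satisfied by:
  {c: True, e: False, b: False}
  {b: True, c: True, e: False}
  {c: True, e: True, b: False}
  {b: True, e: False, c: False}
  {b: True, e: True, c: False}


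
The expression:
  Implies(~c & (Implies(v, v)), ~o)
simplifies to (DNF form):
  c | ~o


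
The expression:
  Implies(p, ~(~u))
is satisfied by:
  {u: True, p: False}
  {p: False, u: False}
  {p: True, u: True}


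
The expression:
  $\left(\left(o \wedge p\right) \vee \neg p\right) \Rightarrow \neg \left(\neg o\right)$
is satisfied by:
  {o: True, p: True}
  {o: True, p: False}
  {p: True, o: False}


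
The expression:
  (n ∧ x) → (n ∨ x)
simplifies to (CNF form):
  True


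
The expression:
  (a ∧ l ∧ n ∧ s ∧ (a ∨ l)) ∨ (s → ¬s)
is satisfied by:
  {a: True, l: True, n: True, s: False}
  {a: True, l: True, n: False, s: False}
  {a: True, n: True, l: False, s: False}
  {a: True, n: False, l: False, s: False}
  {l: True, n: True, a: False, s: False}
  {l: True, a: False, n: False, s: False}
  {l: False, n: True, a: False, s: False}
  {l: False, a: False, n: False, s: False}
  {a: True, s: True, l: True, n: True}


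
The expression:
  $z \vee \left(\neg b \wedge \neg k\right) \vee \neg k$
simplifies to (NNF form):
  $z \vee \neg k$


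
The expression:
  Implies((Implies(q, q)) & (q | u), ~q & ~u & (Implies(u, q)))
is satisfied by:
  {q: False, u: False}


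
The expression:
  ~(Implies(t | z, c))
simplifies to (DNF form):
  (t & ~c) | (z & ~c)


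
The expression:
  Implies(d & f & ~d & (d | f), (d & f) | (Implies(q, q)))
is always true.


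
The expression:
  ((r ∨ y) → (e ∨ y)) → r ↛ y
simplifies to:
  r ∧ ¬y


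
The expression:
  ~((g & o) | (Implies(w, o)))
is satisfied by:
  {w: True, o: False}


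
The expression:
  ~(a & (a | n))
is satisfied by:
  {a: False}


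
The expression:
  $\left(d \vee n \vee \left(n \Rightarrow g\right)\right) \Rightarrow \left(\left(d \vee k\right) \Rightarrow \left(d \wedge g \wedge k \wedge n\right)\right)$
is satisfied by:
  {g: True, n: True, k: False, d: False}
  {g: True, n: False, k: False, d: False}
  {n: True, d: False, g: False, k: False}
  {d: False, n: False, g: False, k: False}
  {d: True, k: True, g: True, n: True}


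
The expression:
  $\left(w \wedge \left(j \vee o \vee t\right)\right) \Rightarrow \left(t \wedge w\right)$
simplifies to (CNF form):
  $\left(t \vee \neg j \vee \neg w\right) \wedge \left(t \vee \neg o \vee \neg w\right)$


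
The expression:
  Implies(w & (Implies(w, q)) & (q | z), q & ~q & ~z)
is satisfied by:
  {w: False, q: False}
  {q: True, w: False}
  {w: True, q: False}


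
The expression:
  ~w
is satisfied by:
  {w: False}


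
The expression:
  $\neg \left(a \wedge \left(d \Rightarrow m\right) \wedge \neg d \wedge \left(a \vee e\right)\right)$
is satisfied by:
  {d: True, a: False}
  {a: False, d: False}
  {a: True, d: True}


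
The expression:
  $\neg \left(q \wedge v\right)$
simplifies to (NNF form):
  $\neg q \vee \neg v$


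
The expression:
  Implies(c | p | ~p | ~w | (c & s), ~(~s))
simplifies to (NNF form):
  s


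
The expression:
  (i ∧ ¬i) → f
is always true.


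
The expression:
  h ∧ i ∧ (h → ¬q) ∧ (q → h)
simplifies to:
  h ∧ i ∧ ¬q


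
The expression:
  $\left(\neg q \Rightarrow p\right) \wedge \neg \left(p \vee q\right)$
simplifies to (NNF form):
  $\text{False}$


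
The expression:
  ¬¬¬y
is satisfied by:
  {y: False}


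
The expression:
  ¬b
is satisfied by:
  {b: False}


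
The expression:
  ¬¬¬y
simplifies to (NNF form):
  ¬y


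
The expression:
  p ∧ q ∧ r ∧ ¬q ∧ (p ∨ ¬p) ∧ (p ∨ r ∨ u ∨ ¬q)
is never true.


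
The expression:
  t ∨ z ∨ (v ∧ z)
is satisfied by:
  {t: True, z: True}
  {t: True, z: False}
  {z: True, t: False}


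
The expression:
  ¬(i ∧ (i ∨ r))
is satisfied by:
  {i: False}


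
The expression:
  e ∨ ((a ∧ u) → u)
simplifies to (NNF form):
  True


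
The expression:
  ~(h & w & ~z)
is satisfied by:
  {z: True, w: False, h: False}
  {w: False, h: False, z: False}
  {h: True, z: True, w: False}
  {h: True, w: False, z: False}
  {z: True, w: True, h: False}
  {w: True, z: False, h: False}
  {h: True, w: True, z: True}


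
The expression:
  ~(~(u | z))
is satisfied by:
  {z: True, u: True}
  {z: True, u: False}
  {u: True, z: False}


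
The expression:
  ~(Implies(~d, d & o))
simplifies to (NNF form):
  ~d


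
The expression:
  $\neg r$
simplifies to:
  $\neg r$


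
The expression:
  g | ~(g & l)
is always true.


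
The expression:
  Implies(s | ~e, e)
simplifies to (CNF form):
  e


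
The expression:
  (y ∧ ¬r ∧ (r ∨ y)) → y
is always true.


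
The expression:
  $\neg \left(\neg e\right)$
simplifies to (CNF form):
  $e$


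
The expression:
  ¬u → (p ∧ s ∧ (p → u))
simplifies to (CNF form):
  u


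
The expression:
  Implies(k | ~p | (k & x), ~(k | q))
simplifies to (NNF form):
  ~k & (p | ~q)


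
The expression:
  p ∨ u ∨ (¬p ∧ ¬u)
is always true.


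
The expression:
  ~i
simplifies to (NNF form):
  ~i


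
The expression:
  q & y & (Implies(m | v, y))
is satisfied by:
  {y: True, q: True}


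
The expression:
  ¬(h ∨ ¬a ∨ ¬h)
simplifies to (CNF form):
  False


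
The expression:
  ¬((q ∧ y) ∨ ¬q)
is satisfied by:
  {q: True, y: False}


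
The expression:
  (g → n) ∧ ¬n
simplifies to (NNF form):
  ¬g ∧ ¬n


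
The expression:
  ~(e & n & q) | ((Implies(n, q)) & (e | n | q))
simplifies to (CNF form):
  True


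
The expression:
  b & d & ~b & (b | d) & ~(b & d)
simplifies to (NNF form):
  False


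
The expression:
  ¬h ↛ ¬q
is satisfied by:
  {q: True, h: False}


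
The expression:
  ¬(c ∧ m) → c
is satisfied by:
  {c: True}


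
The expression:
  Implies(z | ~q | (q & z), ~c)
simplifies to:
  ~c | (q & ~z)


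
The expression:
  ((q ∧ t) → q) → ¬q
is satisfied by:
  {q: False}


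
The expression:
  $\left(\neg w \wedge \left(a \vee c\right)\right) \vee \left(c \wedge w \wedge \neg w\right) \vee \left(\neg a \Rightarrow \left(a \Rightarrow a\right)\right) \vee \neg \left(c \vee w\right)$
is always true.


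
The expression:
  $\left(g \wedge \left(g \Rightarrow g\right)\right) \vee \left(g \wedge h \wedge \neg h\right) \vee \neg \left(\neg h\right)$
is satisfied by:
  {g: True, h: True}
  {g: True, h: False}
  {h: True, g: False}


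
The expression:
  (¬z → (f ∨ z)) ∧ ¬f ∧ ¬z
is never true.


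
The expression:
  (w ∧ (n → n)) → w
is always true.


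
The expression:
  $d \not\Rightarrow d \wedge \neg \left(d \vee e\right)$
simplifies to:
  $\text{False}$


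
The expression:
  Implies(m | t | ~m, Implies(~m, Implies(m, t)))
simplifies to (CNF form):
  True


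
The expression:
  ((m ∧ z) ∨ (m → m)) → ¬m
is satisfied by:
  {m: False}


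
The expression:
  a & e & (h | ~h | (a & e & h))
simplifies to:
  a & e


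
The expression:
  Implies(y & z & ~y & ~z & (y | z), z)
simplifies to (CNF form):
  True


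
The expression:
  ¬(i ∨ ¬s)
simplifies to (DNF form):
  s ∧ ¬i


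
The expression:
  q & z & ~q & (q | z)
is never true.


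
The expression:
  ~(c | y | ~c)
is never true.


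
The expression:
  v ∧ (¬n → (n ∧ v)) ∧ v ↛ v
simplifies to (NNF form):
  False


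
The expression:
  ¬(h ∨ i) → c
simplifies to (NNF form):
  c ∨ h ∨ i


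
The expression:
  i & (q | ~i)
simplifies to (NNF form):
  i & q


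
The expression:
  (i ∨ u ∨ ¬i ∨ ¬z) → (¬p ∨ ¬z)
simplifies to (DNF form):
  ¬p ∨ ¬z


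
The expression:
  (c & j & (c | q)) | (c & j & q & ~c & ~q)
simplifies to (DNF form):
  c & j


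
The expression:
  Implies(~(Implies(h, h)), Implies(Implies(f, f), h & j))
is always true.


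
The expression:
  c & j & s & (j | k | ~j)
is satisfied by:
  {c: True, j: True, s: True}


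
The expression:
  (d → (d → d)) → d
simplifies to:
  d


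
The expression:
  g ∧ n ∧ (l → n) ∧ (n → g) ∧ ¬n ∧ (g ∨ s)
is never true.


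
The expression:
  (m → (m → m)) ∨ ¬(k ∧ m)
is always true.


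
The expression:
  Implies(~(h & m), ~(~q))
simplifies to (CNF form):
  (h | q) & (m | q)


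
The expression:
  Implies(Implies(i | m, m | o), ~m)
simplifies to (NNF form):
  ~m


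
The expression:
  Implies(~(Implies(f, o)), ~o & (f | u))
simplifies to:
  True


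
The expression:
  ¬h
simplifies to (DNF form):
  ¬h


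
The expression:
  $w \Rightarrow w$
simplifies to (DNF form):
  $\text{True}$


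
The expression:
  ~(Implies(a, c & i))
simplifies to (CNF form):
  a & (~c | ~i)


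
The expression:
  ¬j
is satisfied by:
  {j: False}


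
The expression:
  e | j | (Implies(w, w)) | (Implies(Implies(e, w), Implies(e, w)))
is always true.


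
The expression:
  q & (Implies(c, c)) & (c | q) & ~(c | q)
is never true.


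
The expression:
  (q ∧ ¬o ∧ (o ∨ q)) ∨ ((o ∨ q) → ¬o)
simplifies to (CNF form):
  ¬o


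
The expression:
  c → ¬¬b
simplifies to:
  b ∨ ¬c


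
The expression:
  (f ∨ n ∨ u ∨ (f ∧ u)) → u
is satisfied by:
  {u: True, f: False, n: False}
  {n: True, u: True, f: False}
  {u: True, f: True, n: False}
  {n: True, u: True, f: True}
  {n: False, f: False, u: False}


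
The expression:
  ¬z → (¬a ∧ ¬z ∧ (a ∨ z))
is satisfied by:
  {z: True}


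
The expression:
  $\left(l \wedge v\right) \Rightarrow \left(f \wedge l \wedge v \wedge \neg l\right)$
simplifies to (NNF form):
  $\neg l \vee \neg v$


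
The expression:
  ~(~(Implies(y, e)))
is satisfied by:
  {e: True, y: False}
  {y: False, e: False}
  {y: True, e: True}


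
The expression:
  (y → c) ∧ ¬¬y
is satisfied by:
  {c: True, y: True}


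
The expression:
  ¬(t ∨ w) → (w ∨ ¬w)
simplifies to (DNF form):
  True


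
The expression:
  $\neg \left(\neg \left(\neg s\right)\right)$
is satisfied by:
  {s: False}


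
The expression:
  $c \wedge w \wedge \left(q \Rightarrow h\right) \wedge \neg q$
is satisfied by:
  {c: True, w: True, q: False}


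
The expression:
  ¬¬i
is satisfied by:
  {i: True}


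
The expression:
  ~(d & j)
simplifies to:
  ~d | ~j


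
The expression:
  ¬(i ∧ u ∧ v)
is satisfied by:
  {u: False, v: False, i: False}
  {i: True, u: False, v: False}
  {v: True, u: False, i: False}
  {i: True, v: True, u: False}
  {u: True, i: False, v: False}
  {i: True, u: True, v: False}
  {v: True, u: True, i: False}


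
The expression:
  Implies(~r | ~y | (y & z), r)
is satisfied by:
  {r: True}


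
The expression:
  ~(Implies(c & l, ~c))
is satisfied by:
  {c: True, l: True}


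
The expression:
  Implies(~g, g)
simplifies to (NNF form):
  g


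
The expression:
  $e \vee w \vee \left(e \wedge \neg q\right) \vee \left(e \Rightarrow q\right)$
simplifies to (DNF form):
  $\text{True}$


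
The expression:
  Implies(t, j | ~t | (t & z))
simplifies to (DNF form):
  j | z | ~t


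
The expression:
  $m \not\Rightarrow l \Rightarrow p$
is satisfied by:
  {p: True, l: True, m: False}
  {p: True, m: False, l: False}
  {l: True, m: False, p: False}
  {l: False, m: False, p: False}
  {p: True, l: True, m: True}
  {p: True, m: True, l: False}
  {l: True, m: True, p: False}


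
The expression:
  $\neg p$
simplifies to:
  $\neg p$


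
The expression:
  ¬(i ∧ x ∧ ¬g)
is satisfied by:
  {g: True, x: False, i: False}
  {g: False, x: False, i: False}
  {i: True, g: True, x: False}
  {i: True, g: False, x: False}
  {x: True, g: True, i: False}
  {x: True, g: False, i: False}
  {x: True, i: True, g: True}


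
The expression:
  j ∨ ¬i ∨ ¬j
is always true.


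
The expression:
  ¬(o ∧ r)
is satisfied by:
  {o: False, r: False}
  {r: True, o: False}
  {o: True, r: False}


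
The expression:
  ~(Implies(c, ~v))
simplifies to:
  c & v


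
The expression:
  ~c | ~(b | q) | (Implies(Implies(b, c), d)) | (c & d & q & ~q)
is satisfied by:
  {d: True, b: False, c: False, q: False}
  {d: True, q: True, b: False, c: False}
  {d: True, b: True, c: False, q: False}
  {d: True, q: True, b: True, c: False}
  {q: False, b: False, c: False, d: False}
  {q: True, b: False, c: False, d: False}
  {b: True, q: False, c: False, d: False}
  {q: True, b: True, c: False, d: False}
  {c: True, d: True, q: False, b: False}
  {q: True, c: True, d: True, b: False}
  {c: True, d: True, b: True, q: False}
  {q: True, c: True, d: True, b: True}
  {c: True, d: False, b: False, q: False}


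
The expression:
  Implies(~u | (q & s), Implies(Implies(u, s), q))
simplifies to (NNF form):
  q | u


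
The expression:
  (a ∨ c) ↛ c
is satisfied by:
  {a: True, c: False}


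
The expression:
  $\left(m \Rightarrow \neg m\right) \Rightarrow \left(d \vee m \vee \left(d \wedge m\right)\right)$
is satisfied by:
  {d: True, m: True}
  {d: True, m: False}
  {m: True, d: False}


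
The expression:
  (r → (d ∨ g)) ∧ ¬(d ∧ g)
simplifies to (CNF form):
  (d ∨ ¬d) ∧ (¬d ∨ ¬g) ∧ (d ∨ g ∨ ¬d) ∧ (d ∨ g ∨ ¬r) ∧ (d ∨ ¬d ∨ ¬r) ∧ (g ∨ ¬d ∨ ¬g) ∧ (g ∨ ¬g ∨ ¬r) ∧ (¬d ∨ ¬g ∨ ¬r)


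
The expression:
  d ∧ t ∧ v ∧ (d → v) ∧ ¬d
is never true.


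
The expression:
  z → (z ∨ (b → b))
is always true.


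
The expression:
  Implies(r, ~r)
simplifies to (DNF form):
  ~r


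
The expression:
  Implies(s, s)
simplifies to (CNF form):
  True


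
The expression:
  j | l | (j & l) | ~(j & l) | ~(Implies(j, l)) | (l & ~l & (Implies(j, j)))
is always true.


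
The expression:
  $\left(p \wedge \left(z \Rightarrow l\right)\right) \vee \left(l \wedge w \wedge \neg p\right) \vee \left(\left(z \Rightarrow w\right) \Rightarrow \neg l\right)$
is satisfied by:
  {p: True, z: True, w: True, l: False}
  {p: True, z: True, l: False, w: False}
  {p: True, w: True, l: False, z: False}
  {p: True, l: False, w: False, z: False}
  {z: True, w: True, l: False, p: False}
  {z: True, l: False, w: False, p: False}
  {w: True, z: False, l: False, p: False}
  {z: False, l: False, w: False, p: False}
  {z: True, p: True, l: True, w: True}
  {z: True, p: True, l: True, w: False}
  {p: True, l: True, w: True, z: False}
  {p: True, l: True, z: False, w: False}
  {w: True, l: True, z: True, p: False}
  {l: True, z: True, p: False, w: False}
  {l: True, w: True, p: False, z: False}


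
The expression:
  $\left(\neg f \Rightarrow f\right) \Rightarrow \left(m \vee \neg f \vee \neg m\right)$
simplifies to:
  $\text{True}$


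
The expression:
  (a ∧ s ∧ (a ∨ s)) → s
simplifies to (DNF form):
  True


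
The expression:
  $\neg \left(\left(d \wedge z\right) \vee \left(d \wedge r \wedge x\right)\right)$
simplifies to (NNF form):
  $\left(\neg r \wedge \neg z\right) \vee \left(\neg x \wedge \neg z\right) \vee \neg d$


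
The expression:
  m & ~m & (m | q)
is never true.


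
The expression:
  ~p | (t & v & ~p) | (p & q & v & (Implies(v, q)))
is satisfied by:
  {v: True, q: True, p: False}
  {v: True, q: False, p: False}
  {q: True, v: False, p: False}
  {v: False, q: False, p: False}
  {v: True, p: True, q: True}


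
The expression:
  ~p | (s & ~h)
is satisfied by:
  {s: True, h: False, p: False}
  {h: False, p: False, s: False}
  {s: True, h: True, p: False}
  {h: True, s: False, p: False}
  {p: True, s: True, h: False}


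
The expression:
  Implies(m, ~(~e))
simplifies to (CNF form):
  e | ~m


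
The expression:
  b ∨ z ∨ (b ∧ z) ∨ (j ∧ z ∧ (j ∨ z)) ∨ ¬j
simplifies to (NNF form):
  b ∨ z ∨ ¬j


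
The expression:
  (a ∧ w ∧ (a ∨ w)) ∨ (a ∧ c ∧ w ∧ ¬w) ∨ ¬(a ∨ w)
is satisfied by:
  {w: False, a: False}
  {a: True, w: True}


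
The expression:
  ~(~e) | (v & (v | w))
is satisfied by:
  {v: True, e: True}
  {v: True, e: False}
  {e: True, v: False}


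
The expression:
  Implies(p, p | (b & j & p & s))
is always true.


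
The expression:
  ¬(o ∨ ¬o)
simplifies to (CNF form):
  False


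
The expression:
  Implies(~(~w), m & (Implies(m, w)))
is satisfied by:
  {m: True, w: False}
  {w: False, m: False}
  {w: True, m: True}


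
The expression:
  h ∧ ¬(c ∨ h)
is never true.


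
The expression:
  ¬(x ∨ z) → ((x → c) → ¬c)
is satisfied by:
  {x: True, z: True, c: False}
  {x: True, c: False, z: False}
  {z: True, c: False, x: False}
  {z: False, c: False, x: False}
  {x: True, z: True, c: True}
  {x: True, c: True, z: False}
  {z: True, c: True, x: False}


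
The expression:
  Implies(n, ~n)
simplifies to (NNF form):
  ~n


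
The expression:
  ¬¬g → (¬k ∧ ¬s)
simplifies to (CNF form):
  (¬g ∨ ¬k) ∧ (¬g ∨ ¬s)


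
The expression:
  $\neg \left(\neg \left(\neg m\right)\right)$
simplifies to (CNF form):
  $\neg m$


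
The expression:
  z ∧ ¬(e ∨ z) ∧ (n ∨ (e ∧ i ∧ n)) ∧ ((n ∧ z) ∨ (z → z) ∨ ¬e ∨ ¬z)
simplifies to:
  False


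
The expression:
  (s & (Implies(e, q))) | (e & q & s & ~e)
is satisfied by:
  {s: True, q: True, e: False}
  {s: True, e: False, q: False}
  {s: True, q: True, e: True}


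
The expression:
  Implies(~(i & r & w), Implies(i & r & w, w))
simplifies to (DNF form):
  True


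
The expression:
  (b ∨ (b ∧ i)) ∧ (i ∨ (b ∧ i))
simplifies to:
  b ∧ i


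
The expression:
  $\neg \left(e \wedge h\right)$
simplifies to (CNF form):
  $\neg e \vee \neg h$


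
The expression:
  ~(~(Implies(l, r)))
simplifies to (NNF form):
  r | ~l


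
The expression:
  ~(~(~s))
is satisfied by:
  {s: False}


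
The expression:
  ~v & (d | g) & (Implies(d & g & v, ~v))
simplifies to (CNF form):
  ~v & (d | g)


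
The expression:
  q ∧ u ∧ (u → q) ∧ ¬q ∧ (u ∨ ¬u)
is never true.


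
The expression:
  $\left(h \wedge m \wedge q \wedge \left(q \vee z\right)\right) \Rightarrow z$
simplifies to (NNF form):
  $z \vee \neg h \vee \neg m \vee \neg q$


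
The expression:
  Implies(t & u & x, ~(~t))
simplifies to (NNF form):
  True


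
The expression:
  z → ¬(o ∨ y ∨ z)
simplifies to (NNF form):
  ¬z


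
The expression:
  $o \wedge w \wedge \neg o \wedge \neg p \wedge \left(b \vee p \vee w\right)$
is never true.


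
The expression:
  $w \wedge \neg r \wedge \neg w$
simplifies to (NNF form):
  $\text{False}$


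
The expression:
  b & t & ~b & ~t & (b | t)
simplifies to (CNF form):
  False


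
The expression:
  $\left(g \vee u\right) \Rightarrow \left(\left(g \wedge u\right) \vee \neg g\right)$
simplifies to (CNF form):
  $u \vee \neg g$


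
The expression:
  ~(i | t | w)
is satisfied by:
  {i: False, w: False, t: False}


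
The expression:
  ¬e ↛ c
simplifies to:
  ¬c ∧ ¬e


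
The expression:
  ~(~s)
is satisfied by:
  {s: True}


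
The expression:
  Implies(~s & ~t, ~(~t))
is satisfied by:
  {t: True, s: True}
  {t: True, s: False}
  {s: True, t: False}


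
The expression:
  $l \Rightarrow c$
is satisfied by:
  {c: True, l: False}
  {l: False, c: False}
  {l: True, c: True}


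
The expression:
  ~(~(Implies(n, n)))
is always true.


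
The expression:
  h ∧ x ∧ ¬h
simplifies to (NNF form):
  False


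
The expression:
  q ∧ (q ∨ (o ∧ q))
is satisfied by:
  {q: True}


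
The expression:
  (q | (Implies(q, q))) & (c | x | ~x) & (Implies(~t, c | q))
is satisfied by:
  {t: True, q: True, c: True}
  {t: True, q: True, c: False}
  {t: True, c: True, q: False}
  {t: True, c: False, q: False}
  {q: True, c: True, t: False}
  {q: True, c: False, t: False}
  {c: True, q: False, t: False}


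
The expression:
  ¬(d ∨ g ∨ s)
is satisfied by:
  {g: False, d: False, s: False}


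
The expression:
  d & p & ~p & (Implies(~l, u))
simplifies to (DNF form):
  False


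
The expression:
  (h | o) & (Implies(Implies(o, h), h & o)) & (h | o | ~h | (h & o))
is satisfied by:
  {o: True}


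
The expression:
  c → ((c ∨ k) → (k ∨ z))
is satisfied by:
  {k: True, z: True, c: False}
  {k: True, c: False, z: False}
  {z: True, c: False, k: False}
  {z: False, c: False, k: False}
  {k: True, z: True, c: True}
  {k: True, c: True, z: False}
  {z: True, c: True, k: False}


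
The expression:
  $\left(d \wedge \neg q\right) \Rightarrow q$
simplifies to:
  $q \vee \neg d$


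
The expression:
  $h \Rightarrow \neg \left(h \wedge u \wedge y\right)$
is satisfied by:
  {h: False, u: False, y: False}
  {y: True, h: False, u: False}
  {u: True, h: False, y: False}
  {y: True, u: True, h: False}
  {h: True, y: False, u: False}
  {y: True, h: True, u: False}
  {u: True, h: True, y: False}


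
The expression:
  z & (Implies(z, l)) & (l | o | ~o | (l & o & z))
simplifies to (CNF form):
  l & z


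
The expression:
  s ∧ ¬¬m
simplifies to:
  m ∧ s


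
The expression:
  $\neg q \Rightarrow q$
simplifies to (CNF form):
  $q$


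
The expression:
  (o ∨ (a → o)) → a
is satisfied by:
  {a: True}


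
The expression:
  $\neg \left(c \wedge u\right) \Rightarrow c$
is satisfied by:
  {c: True}


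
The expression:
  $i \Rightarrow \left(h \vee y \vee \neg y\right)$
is always true.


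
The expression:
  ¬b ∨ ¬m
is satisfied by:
  {m: False, b: False}
  {b: True, m: False}
  {m: True, b: False}


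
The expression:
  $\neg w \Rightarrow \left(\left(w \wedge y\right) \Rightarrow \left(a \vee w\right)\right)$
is always true.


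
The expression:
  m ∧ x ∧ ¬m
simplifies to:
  False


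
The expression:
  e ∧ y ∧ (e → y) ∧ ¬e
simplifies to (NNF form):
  False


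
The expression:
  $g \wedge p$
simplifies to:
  $g \wedge p$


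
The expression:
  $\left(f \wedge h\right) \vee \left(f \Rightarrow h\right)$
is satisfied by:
  {h: True, f: False}
  {f: False, h: False}
  {f: True, h: True}


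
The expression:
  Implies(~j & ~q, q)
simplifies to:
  j | q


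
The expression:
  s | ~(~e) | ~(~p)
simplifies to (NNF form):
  e | p | s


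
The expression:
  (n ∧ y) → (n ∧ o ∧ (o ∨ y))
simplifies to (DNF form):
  o ∨ ¬n ∨ ¬y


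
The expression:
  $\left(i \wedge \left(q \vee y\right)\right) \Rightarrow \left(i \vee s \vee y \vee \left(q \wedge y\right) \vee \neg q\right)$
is always true.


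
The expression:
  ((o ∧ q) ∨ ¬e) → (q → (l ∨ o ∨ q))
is always true.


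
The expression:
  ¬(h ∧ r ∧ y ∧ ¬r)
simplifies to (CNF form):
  True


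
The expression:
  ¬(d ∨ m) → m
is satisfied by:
  {d: True, m: True}
  {d: True, m: False}
  {m: True, d: False}


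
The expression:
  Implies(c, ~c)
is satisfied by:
  {c: False}


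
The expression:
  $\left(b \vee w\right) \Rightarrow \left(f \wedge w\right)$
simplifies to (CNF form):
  $\left(f \vee \neg b\right) \wedge \left(f \vee \neg w\right) \wedge \left(w \vee \neg b\right) \wedge \left(w \vee \neg w\right)$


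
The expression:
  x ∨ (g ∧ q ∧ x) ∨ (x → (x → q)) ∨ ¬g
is always true.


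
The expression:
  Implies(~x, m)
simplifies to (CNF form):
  m | x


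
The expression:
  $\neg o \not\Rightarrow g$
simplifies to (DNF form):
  $\neg g \wedge \neg o$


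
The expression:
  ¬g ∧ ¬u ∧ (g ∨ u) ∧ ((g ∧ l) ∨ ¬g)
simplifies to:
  False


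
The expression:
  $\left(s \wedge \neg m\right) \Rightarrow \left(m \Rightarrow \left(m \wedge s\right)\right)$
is always true.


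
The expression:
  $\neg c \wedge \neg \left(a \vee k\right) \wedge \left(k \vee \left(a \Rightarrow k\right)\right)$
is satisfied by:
  {a: False, k: False, c: False}


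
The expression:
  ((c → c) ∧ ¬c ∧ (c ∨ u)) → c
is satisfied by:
  {c: True, u: False}
  {u: False, c: False}
  {u: True, c: True}


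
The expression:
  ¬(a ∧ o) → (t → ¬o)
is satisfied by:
  {a: True, o: False, t: False}
  {o: False, t: False, a: False}
  {a: True, t: True, o: False}
  {t: True, o: False, a: False}
  {a: True, o: True, t: False}
  {o: True, a: False, t: False}
  {a: True, t: True, o: True}


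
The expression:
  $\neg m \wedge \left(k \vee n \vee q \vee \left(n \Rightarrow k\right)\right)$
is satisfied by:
  {m: False}


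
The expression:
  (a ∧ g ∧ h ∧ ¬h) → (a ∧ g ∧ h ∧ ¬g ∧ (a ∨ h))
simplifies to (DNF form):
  True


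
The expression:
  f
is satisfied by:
  {f: True}


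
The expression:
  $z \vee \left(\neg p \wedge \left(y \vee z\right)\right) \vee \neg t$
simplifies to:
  $z \vee \left(y \wedge \neg p\right) \vee \neg t$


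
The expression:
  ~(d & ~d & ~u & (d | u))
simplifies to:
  True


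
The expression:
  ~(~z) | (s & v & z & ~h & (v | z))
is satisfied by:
  {z: True}


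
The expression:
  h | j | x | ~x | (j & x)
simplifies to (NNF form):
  True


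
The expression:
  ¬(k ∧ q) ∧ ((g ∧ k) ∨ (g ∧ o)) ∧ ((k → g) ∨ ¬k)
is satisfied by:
  {o: True, g: True, q: False, k: False}
  {k: True, o: True, g: True, q: False}
  {k: True, g: True, q: False, o: False}
  {o: True, q: True, g: True, k: False}


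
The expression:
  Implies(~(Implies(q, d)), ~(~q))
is always true.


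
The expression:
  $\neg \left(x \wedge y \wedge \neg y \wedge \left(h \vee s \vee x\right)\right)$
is always true.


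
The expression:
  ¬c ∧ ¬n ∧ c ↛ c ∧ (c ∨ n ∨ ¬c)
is never true.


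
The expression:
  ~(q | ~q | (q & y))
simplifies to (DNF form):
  False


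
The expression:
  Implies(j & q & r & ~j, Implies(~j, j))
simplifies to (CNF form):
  True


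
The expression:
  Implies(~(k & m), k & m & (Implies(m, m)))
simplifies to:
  k & m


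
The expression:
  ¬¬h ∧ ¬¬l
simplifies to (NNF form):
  h ∧ l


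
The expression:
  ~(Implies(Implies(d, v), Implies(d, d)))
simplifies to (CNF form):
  False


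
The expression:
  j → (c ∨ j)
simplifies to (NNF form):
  True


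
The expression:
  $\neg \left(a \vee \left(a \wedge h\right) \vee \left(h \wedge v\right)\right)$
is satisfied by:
  {h: False, a: False, v: False}
  {v: True, h: False, a: False}
  {h: True, v: False, a: False}


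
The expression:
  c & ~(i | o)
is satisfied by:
  {c: True, i: False, o: False}


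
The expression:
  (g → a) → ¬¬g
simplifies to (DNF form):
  g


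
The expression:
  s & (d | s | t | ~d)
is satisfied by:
  {s: True}


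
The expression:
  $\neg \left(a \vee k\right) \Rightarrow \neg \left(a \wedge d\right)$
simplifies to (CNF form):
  $\text{True}$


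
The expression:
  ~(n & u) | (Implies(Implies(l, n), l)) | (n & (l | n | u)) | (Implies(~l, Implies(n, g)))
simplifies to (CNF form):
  True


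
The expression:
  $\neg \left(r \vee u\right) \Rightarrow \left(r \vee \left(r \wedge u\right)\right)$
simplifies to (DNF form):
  $r \vee u$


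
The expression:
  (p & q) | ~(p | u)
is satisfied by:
  {q: True, p: False, u: False}
  {p: False, u: False, q: False}
  {q: True, p: True, u: False}
  {q: True, u: True, p: True}


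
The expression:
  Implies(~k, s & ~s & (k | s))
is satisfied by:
  {k: True}


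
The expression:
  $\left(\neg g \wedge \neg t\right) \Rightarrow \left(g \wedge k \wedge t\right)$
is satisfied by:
  {t: True, g: True}
  {t: True, g: False}
  {g: True, t: False}


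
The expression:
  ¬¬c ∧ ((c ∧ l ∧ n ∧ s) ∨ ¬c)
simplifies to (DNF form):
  c ∧ l ∧ n ∧ s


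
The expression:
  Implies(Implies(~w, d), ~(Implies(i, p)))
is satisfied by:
  {i: True, p: False, d: False, w: False}
  {i: False, p: False, d: False, w: False}
  {i: True, w: True, p: False, d: False}
  {i: True, d: True, w: False, p: False}
  {i: True, d: True, w: True, p: False}
  {i: True, p: True, w: False, d: False}
  {p: True, w: False, d: False, i: False}


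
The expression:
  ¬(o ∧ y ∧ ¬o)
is always true.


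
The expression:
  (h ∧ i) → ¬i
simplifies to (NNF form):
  ¬h ∨ ¬i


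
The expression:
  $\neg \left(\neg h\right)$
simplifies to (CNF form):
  $h$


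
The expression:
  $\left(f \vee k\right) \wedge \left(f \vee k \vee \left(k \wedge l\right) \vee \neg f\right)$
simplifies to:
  $f \vee k$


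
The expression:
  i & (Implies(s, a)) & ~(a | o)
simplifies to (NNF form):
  i & ~a & ~o & ~s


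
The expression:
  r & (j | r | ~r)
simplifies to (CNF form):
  r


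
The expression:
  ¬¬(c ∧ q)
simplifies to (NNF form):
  c ∧ q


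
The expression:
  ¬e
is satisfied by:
  {e: False}


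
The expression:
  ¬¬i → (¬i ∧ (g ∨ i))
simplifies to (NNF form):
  ¬i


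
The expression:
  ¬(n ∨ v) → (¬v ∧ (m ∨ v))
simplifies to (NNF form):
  m ∨ n ∨ v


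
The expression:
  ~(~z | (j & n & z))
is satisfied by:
  {z: True, n: False, j: False}
  {z: True, j: True, n: False}
  {z: True, n: True, j: False}


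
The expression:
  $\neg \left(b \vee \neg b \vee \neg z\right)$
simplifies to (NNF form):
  $\text{False}$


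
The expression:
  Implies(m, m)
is always true.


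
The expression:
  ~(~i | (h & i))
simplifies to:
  i & ~h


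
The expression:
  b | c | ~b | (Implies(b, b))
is always true.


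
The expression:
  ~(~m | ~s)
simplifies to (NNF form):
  m & s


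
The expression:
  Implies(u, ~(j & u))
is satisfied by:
  {u: False, j: False}
  {j: True, u: False}
  {u: True, j: False}


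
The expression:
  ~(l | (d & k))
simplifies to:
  ~l & (~d | ~k)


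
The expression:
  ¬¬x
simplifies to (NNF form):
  x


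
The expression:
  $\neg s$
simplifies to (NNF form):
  $\neg s$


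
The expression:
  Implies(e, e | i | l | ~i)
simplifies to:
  True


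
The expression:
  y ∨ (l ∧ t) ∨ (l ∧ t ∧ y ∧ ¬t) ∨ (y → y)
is always true.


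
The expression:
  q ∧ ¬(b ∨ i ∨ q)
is never true.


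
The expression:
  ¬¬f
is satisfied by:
  {f: True}


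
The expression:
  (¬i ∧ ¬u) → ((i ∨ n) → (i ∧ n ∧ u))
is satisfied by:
  {i: True, u: True, n: False}
  {i: True, u: False, n: False}
  {u: True, i: False, n: False}
  {i: False, u: False, n: False}
  {i: True, n: True, u: True}
  {i: True, n: True, u: False}
  {n: True, u: True, i: False}


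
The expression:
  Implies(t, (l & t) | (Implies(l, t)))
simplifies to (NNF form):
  True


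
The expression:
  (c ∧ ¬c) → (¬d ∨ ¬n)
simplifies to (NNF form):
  True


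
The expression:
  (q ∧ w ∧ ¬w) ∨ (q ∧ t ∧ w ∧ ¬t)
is never true.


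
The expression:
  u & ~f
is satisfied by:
  {u: True, f: False}


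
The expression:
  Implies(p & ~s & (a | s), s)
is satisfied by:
  {s: True, p: False, a: False}
  {p: False, a: False, s: False}
  {a: True, s: True, p: False}
  {a: True, p: False, s: False}
  {s: True, p: True, a: False}
  {p: True, s: False, a: False}
  {a: True, p: True, s: True}


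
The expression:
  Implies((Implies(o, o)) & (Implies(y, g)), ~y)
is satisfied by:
  {g: False, y: False}
  {y: True, g: False}
  {g: True, y: False}


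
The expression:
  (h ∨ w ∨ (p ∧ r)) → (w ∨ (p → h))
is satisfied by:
  {h: True, w: True, p: False, r: False}
  {h: True, p: False, w: False, r: False}
  {w: True, h: False, p: False, r: False}
  {h: False, p: False, w: False, r: False}
  {r: True, h: True, w: True, p: False}
  {r: True, h: True, p: False, w: False}
  {r: True, w: True, h: False, p: False}
  {r: True, h: False, p: False, w: False}
  {h: True, p: True, w: True, r: False}
  {h: True, p: True, r: False, w: False}
  {p: True, w: True, r: False, h: False}
  {p: True, r: False, w: False, h: False}
  {h: True, p: True, r: True, w: True}
  {h: True, p: True, r: True, w: False}
  {p: True, r: True, w: True, h: False}


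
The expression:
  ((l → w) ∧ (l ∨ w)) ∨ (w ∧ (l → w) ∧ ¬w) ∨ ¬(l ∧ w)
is always true.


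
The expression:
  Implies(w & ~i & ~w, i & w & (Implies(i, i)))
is always true.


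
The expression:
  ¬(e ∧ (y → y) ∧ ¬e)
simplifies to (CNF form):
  True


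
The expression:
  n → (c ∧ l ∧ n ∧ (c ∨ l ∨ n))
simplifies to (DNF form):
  (c ∧ l) ∨ ¬n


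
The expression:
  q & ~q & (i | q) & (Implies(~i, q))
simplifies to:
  False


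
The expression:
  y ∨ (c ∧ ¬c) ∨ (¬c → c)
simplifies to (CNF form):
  c ∨ y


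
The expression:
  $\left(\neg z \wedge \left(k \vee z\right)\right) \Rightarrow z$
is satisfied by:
  {z: True, k: False}
  {k: False, z: False}
  {k: True, z: True}


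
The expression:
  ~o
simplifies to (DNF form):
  ~o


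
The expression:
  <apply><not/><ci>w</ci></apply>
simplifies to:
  <apply><not/><ci>w</ci></apply>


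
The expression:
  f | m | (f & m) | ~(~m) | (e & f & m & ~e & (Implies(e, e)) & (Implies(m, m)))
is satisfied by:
  {m: True, f: True}
  {m: True, f: False}
  {f: True, m: False}


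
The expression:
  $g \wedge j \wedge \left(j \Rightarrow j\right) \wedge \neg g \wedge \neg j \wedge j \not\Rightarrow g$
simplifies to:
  $\text{False}$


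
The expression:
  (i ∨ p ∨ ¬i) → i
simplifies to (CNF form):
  i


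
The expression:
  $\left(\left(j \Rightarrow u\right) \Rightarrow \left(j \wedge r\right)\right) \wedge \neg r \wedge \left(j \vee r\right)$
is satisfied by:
  {j: True, u: False, r: False}


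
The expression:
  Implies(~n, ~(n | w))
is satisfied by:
  {n: True, w: False}
  {w: False, n: False}
  {w: True, n: True}


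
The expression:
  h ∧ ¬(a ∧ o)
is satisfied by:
  {h: True, o: False, a: False}
  {a: True, h: True, o: False}
  {o: True, h: True, a: False}


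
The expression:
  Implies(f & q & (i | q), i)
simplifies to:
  i | ~f | ~q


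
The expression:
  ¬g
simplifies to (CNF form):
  ¬g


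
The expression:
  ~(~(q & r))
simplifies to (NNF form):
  q & r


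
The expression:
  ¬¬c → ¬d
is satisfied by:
  {c: False, d: False}
  {d: True, c: False}
  {c: True, d: False}


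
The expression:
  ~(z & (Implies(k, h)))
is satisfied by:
  {k: True, h: False, z: False}
  {h: False, z: False, k: False}
  {k: True, h: True, z: False}
  {h: True, k: False, z: False}
  {z: True, k: True, h: False}


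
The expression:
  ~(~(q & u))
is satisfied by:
  {u: True, q: True}


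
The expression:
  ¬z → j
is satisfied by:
  {z: True, j: True}
  {z: True, j: False}
  {j: True, z: False}


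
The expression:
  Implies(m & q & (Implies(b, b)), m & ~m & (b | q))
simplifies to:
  ~m | ~q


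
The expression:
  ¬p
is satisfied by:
  {p: False}


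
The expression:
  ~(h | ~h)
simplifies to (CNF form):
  False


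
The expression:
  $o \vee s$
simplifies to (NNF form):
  $o \vee s$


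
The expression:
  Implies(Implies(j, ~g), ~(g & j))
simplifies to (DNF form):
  True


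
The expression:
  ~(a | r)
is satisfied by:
  {r: False, a: False}


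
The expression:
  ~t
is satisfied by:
  {t: False}


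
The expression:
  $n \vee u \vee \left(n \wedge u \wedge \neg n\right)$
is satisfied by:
  {n: True, u: True}
  {n: True, u: False}
  {u: True, n: False}


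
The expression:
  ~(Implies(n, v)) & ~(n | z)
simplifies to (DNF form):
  False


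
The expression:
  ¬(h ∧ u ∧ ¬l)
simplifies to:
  l ∨ ¬h ∨ ¬u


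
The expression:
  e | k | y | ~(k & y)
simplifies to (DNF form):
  True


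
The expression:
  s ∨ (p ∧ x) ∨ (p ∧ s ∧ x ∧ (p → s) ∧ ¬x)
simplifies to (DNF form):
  s ∨ (p ∧ x)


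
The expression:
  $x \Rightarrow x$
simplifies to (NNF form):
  $\text{True}$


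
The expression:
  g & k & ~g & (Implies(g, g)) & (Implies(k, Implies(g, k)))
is never true.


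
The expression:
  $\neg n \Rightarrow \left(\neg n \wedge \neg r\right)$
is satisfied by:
  {n: True, r: False}
  {r: False, n: False}
  {r: True, n: True}


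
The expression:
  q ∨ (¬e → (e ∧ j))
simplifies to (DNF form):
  e ∨ q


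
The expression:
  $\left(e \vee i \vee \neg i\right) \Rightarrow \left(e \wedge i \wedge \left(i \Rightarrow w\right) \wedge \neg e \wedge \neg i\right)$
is never true.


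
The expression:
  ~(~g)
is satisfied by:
  {g: True}


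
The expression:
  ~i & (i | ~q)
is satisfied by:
  {q: False, i: False}


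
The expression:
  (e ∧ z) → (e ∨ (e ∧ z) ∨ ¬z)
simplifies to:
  True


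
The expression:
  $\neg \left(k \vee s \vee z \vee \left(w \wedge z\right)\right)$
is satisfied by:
  {z: False, k: False, s: False}


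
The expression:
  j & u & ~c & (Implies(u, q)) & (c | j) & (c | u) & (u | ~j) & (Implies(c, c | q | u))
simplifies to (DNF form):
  j & q & u & ~c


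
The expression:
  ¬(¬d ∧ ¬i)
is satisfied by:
  {i: True, d: True}
  {i: True, d: False}
  {d: True, i: False}


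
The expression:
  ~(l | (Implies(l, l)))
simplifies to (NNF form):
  False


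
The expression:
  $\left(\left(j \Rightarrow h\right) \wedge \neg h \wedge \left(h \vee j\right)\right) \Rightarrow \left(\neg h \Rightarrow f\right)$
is always true.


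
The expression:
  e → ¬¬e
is always true.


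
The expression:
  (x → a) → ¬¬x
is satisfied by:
  {x: True}


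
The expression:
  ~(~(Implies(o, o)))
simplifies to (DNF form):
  True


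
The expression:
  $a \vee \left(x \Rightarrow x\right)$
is always true.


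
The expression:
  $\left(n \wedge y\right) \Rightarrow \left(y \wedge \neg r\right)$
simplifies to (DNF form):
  $\neg n \vee \neg r \vee \neg y$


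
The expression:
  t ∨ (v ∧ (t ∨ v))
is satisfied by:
  {t: True, v: True}
  {t: True, v: False}
  {v: True, t: False}


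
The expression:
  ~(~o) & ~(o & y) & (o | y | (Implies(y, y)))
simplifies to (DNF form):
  o & ~y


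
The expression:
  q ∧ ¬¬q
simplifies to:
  q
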